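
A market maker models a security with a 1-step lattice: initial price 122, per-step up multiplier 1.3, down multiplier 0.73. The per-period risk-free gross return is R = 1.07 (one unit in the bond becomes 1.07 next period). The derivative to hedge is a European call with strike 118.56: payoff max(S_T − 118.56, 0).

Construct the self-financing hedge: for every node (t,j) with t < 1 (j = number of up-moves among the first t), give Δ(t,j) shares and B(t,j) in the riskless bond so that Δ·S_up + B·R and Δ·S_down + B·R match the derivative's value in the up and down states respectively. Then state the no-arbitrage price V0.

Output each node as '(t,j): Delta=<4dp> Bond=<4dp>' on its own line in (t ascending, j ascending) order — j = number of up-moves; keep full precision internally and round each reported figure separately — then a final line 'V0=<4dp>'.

(0,0): Delta=0.5758 Bond=-47.9246
V0=22.3210

Risk-neutral probability p* = (R−d)/(u−d) = (1.07−0.73)/(1.3−0.73) = 0.5965.
Terminal values V(1,·): V(1,0)=0.0000, V(1,1)=40.0400
Node (0,0) S=122.0000: V=(p*·40.0400+(1−p*)·0.0000)/1.07=22.3210; Δ=(40.0400−0.0000)/(158.6000−89.0600)=0.5758; B=V−Δ·S=-47.9246
Check: Δ(0,0)·S0 + B(0,0) = 22.3210 = V0.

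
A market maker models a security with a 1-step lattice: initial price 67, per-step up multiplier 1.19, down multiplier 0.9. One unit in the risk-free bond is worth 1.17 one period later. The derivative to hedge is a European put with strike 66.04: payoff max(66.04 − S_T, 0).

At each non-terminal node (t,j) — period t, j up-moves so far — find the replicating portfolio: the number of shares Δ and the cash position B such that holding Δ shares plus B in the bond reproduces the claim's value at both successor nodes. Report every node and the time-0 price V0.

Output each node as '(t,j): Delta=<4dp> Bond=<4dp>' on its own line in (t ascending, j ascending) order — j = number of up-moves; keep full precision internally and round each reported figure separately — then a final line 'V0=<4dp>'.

(0,0): Delta=-0.2954 Bond=20.1314
V0=0.3383

The replicating-portfolio and risk-neutral prices coincide; use p* = (1.17−0.9)/(1.19−0.9) = 0.9310 for the latter.
Terminal payoffs: V(1,0)=5.7400, V(1,1)=0.0000
Node (0,0) S=67.0000: V=(p*·0.0000+(1−p*)·5.7400)/1.17=0.3383; Δ=(0.0000−5.7400)/(79.7300−60.3000)=-0.2954; B=V−Δ·S=20.1314
Each (Δ,B) replicates both successor values, so the strategy is self-financing and V0 is arbitrage-free.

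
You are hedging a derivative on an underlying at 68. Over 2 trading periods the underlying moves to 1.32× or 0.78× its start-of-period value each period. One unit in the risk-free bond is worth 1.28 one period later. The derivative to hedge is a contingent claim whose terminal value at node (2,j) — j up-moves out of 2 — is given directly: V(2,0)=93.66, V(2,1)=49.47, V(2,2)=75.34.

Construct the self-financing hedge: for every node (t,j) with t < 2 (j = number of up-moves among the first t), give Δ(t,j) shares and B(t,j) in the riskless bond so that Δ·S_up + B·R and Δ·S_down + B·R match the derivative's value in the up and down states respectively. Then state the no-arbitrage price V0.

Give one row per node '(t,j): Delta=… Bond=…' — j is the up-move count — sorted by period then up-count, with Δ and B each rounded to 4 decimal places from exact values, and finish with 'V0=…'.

(0,0): Delta=0.4400 Bond=13.9598
(1,0): Delta=-1.5429 Bond=123.0391
(1,1): Delta=0.5337 Bond=9.4549
V0=43.8793

Since d<R<u, set p* = (R−d)/(u−d) = 0.9259; price each node as the discounted p*-expectation of its children.
At expiry t=2: V(2,0)=93.6600, V(2,1)=49.4700, V(2,2)=75.3400
  t=1,j=0: stock 53.0400 → up 70.0128 (V=49.4700), down 41.3712 (V=93.6600). Price 41.2057; hedge Δ=-1.5429, bond B=123.0391.
  t=1,j=1: stock 89.7600 → up 118.4832 (V=75.3400), down 70.0128 (V=49.4700). Price 57.3623; hedge Δ=0.5337, bond B=9.4549.
  t=0,j=0: stock 68.0000 → up 89.7600 (V=57.3623), down 53.0400 (V=41.2057). Price 43.8793; hedge Δ=0.4400, bond B=13.9598.
Root portfolio cost Δ·68+B reproduces V0=43.8793.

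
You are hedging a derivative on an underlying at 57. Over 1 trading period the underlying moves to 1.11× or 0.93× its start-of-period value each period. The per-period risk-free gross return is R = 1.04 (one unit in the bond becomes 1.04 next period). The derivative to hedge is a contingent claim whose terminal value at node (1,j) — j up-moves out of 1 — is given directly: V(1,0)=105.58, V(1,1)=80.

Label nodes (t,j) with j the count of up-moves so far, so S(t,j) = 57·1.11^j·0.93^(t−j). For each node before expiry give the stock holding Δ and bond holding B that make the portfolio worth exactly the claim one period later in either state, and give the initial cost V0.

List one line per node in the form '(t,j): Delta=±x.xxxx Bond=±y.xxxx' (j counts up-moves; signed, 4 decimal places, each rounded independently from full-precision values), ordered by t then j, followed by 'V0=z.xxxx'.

The replicating-portfolio and risk-neutral prices coincide; use p* = (1.04−0.93)/(1.11−0.93) = 0.6111 for the latter.
Payoff layer (t=1): V(1,0)=105.5800, V(1,1)=80.0000
(0,0): S=57.0000. Δ = (V_up−V_dn)/(S_up−S_dn) = (80.0000−105.5800)/(63.2700−53.0100) = -2.4932. V = [p*·80.0000 + (1−p*)·105.5800]/1.04 = 86.4882. B = V − Δ·S = 228.5994.
Root portfolio cost Δ·57+B reproduces V0=86.4882.

(0,0): Delta=-2.4932 Bond=228.5994
V0=86.4882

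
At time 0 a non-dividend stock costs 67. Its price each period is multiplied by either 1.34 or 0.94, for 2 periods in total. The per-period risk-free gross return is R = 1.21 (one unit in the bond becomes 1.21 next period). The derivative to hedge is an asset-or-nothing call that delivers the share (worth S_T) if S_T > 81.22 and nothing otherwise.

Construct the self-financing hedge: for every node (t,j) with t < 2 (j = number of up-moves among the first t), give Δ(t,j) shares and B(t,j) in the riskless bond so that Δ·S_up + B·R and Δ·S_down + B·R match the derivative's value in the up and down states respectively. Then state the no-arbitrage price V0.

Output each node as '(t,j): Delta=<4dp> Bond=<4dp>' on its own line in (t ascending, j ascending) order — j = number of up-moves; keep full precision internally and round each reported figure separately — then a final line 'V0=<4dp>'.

No-arbitrage ⇒ martingale measure with p* = (R−d)/(u−d) = 0.6750.
Payoff layer (t=2): V(2,0)=0.0000, V(2,1)=84.3932, V(2,2)=120.3052
Node (1,0) S=62.9800: V=(p*·84.3932+(1−p*)·0.0000)/1.21=47.0789; Δ=(84.3932−0.0000)/(84.3932−59.2012)=3.3500; B=V−Δ·S=-163.9041
Node (1,1) S=89.7800: V=(p*·120.3052+(1−p*)·84.3932)/1.21=89.7800; Δ=(120.3052−84.3932)/(120.3052−84.3932)=1.0000; B=V−Δ·S=0.0000
Node (0,0) S=67.0000: V=(p*·89.7800+(1−p*)·47.0789)/1.21=62.7290; Δ=(89.7800−47.0789)/(89.7800−62.9800)=1.5933; B=V−Δ·S=-44.0238
The time-0 hedge costs 62.7290, which is the no-arbitrage price.

(0,0): Delta=1.5933 Bond=-44.0238
(1,0): Delta=3.3500 Bond=-163.9041
(1,1): Delta=1.0000 Bond=0.0000
V0=62.7290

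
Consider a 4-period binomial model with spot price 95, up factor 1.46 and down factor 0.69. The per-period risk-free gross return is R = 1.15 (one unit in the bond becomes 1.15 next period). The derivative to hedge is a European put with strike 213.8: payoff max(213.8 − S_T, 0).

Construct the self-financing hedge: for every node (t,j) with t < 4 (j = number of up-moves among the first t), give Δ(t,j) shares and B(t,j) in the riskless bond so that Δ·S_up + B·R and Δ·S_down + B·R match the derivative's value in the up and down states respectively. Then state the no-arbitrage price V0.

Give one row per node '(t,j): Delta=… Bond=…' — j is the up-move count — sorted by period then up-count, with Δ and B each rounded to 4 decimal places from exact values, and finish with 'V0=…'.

(0,0): Delta=-0.5825 Bond=98.4433
(1,0): Delta=-1.0000 Bond=140.5770
(1,1): Delta=-0.4495 Bond=94.7667
(2,0): Delta=-1.0000 Bond=161.6635
(2,1): Delta=-1.0000 Bond=161.6635
(2,2): Delta=-0.2742 Bond=73.4787
(3,0): Delta=-1.0000 Bond=185.9130
(3,1): Delta=-1.0000 Bond=185.9130
(3,2): Delta=-1.0000 Bond=185.9130
(3,3): Delta=-0.0430 Bond=16.1573
V0=43.1059

Since d<R<u, set p* = (R−d)/(u−d) = 0.5974; price each node as the discounted p*-expectation of its children.
Terminal payoffs: V(4,0)=192.2662, V(4,1)=168.2358, V(4,2)=117.3888, V(4,3)=9.7995, V(4,4)=0.0000
(3,0): S=31.2084. Δ = (V_up−V_dn)/(S_up−S_dn) = (168.2358−192.2662)/(45.5642−21.5338) = -1.0000. V = [p*·168.2358 + (1−p*)·192.2662]/1.15 = 154.7047. B = V − Δ·S = 185.9130.
(3,1): S=66.0351. Δ = (V_up−V_dn)/(S_up−S_dn) = (117.3888−168.2358)/(96.4112−45.5642) = -1.0000. V = [p*·117.3888 + (1−p*)·168.2358]/1.15 = 119.8780. B = V − Δ·S = 185.9130.
(3,2): S=139.7264. Δ = (V_up−V_dn)/(S_up−S_dn) = (9.7995−117.3888)/(204.0005−96.4112) = -1.0000. V = [p*·9.7995 + (1−p*)·117.3888]/1.15 = 46.1867. B = V − Δ·S = 185.9130.
(3,3): S=295.6529. Δ = (V_up−V_dn)/(S_up−S_dn) = (0.0000−9.7995)/(431.6533−204.0005) = -0.0430. V = [p*·0.0000 + (1−p*)·9.7995]/1.15 = 3.4306. B = V − Δ·S = 16.1573.
(2,0): S=45.2295. Δ = (V_up−V_dn)/(S_up−S_dn) = (119.8780−154.7047)/(66.0351−31.2084) = -1.0000. V = [p*·119.8780 + (1−p*)·154.7047]/1.15 = 116.4340. B = V − Δ·S = 161.6635.
(2,1): S=95.7030. Δ = (V_up−V_dn)/(S_up−S_dn) = (46.1867−119.8780)/(139.7264−66.0351) = -1.0000. V = [p*·46.1867 + (1−p*)·119.8780]/1.15 = 65.9605. B = V − Δ·S = 161.6635.
(2,2): S=202.5020. Δ = (V_up−V_dn)/(S_up−S_dn) = (3.4306−46.1867)/(295.6529−139.7264) = -0.2742. V = [p*·3.4306 + (1−p*)·46.1867]/1.15 = 17.9514. B = V − Δ·S = 73.4787.
(1,0): S=65.5500. Δ = (V_up−V_dn)/(S_up−S_dn) = (65.9605−116.4340)/(95.7030−45.2295) = -1.0000. V = [p*·65.9605 + (1−p*)·116.4340]/1.15 = 75.0270. B = V − Δ·S = 140.5770.
(1,1): S=138.7000. Δ = (V_up−V_dn)/(S_up−S_dn) = (17.9514−65.9605)/(202.5020−95.7030) = -0.4495. V = [p*·17.9514 + (1−p*)·65.9605]/1.15 = 32.4172. B = V − Δ·S = 94.7667.
(0,0): S=95.0000. Δ = (V_up−V_dn)/(S_up−S_dn) = (32.4172−75.0270)/(138.7000−65.5500) = -0.5825. V = [p*·32.4172 + (1−p*)·75.0270]/1.15 = 43.1059. B = V − Δ·S = 98.4433.
Each (Δ,B) replicates both successor values, so the strategy is self-financing and V0 is arbitrage-free.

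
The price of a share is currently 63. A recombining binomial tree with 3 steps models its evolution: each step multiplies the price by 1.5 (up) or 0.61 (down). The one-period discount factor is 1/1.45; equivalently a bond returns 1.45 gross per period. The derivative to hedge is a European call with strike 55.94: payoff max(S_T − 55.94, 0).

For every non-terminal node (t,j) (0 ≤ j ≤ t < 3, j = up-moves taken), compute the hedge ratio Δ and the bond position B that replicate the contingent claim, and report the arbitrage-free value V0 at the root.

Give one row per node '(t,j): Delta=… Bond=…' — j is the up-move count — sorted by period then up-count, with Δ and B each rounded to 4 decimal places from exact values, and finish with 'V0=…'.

(0,0): Delta=0.9808 Bond=-17.0733
(1,0): Delta=0.5810 Bond=-9.3926
(1,1): Delta=0.9904 Bond=-25.6708
(2,0): Delta=0.0000 Bond=0.0000
(2,1): Delta=0.5950 Bond=-14.4299
(2,2): Delta=1.0000 Bond=-38.5793
V0=44.7141

Risk-neutral probability p* = (R−d)/(u−d) = (1.45−0.61)/(1.5−0.61) = 0.9438.
Terminal payoffs: V(3,0)=0.0000, V(3,1)=0.0000, V(3,2)=30.5275, V(3,3)=156.6850
  t=2,j=0: stock 23.4423 → up 35.1634 (V=0.0000), down 14.2998 (V=0.0000). Price 0.0000; hedge Δ=0.0000, bond B=0.0000.
  t=2,j=1: stock 57.6450 → up 86.4675 (V=30.5275), down 35.1634 (V=0.0000). Price 19.8707; hedge Δ=0.5950, bond B=-14.4299.
  t=2,j=2: stock 141.7500 → up 212.6250 (V=156.6850), down 86.4675 (V=30.5275). Price 103.1707; hedge Δ=1.0000, bond B=-38.5793.
  t=1,j=0: stock 38.4300 → up 57.6450 (V=19.8707), down 23.4423 (V=0.0000). Price 12.9340; hedge Δ=0.5810, bond B=-9.3926.
  t=1,j=1: stock 94.5000 → up 141.7500 (V=103.1707), down 57.6450 (V=19.8707). Price 67.9248; hedge Δ=0.9904, bond B=-25.6708.
  t=0,j=0: stock 63.0000 → up 94.5000 (V=67.9248), down 38.4300 (V=12.9340). Price 44.7141; hedge Δ=0.9808, bond B=-17.0733.
The time-0 hedge costs 44.7141, which is the no-arbitrage price.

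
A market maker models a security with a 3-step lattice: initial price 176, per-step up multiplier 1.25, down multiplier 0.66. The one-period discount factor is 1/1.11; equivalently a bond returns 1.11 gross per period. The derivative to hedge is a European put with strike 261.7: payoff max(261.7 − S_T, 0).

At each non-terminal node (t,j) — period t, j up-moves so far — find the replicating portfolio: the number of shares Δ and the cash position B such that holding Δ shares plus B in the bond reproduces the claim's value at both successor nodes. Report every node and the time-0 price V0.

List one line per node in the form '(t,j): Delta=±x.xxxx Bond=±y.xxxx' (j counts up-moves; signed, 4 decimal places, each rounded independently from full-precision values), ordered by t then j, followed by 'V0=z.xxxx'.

No-arbitrage ⇒ martingale measure with p* = (R−d)/(u−d) = 0.7627.
At expiry t=3: V(3,0)=211.1007, V(3,1)=165.8680, V(3,2)=80.2000, V(3,3)=0.0000
Node (2,0) S=76.6656: V=(p*·165.8680+(1−p*)·211.1007)/1.11=159.1002; Δ=(165.8680−211.1007)/(95.8320−50.5993)=-1.0000; B=V−Δ·S=235.7658
Node (2,1) S=145.2000: V=(p*·80.2000+(1−p*)·165.8680)/1.11=90.5658; Δ=(80.2000−165.8680)/(181.5000−95.8320)=-1.0000; B=V−Δ·S=235.7658
Node (2,2) S=275.0000: V=(p*·0.0000+(1−p*)·80.2000)/1.11=17.1446; Δ=(0.0000−80.2000)/(343.7500−181.5000)=-0.4943; B=V−Δ·S=153.0768
Node (1,0) S=116.1600: V=(p*·90.5658+(1−p*)·159.1002)/1.11=96.2416; Δ=(90.5658−159.1002)/(145.2000−76.6656)=-1.0000; B=V−Δ·S=212.4016
Node (1,1) S=220.0000: V=(p*·17.1446+(1−p*)·90.5658)/1.11=31.1411; Δ=(17.1446−90.5658)/(275.0000−145.2000)=-0.5656; B=V−Δ·S=155.5837
Node (0,0) S=176.0000: V=(p*·31.1411+(1−p*)·96.2416)/1.11=41.9717; Δ=(31.1411−96.2416)/(220.0000−116.1600)=-0.6269; B=V−Δ·S=152.3116
Self-financing check: at every node Δ·S+B equals the discounted successor values.

(0,0): Delta=-0.6269 Bond=152.3116
(1,0): Delta=-1.0000 Bond=212.4016
(1,1): Delta=-0.5656 Bond=155.5837
(2,0): Delta=-1.0000 Bond=235.7658
(2,1): Delta=-1.0000 Bond=235.7658
(2,2): Delta=-0.4943 Bond=153.0768
V0=41.9717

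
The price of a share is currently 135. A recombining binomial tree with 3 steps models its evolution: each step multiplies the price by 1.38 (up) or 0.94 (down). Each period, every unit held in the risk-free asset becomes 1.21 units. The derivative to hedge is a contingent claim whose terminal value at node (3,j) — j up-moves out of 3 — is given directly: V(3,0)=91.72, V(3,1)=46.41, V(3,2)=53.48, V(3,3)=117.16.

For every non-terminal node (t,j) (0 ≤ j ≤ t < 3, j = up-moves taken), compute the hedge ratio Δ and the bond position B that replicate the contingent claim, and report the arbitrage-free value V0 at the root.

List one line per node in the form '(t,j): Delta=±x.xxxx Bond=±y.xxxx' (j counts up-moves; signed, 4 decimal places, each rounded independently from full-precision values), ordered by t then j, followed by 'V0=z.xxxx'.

Risk-neutral probability p* = (R−d)/(u−d) = (1.21−0.94)/(1.38−0.94) = 0.6136.
Payoff layer (t=3): V(3,0)=91.7200, V(3,1)=46.4100, V(3,2)=53.4800, V(3,3)=117.1600
  t=2,j=0: stock 119.2860 → up 164.6147 (V=46.4100), down 112.1288 (V=91.7200). Price 52.8233; hedge Δ=-0.8633, bond B=155.8005.
  t=2,j=1: stock 175.1220 → up 241.6684 (V=53.4800), down 164.6147 (V=46.4100). Price 41.9408; hedge Δ=0.0918, bond B=25.8727.
  t=2,j=2: stock 257.0940 → up 354.7897 (V=117.1600), down 241.6684 (V=53.4800). Price 76.4929; hedge Δ=0.5629, bond B=-68.2344.
  t=1,j=0: stock 126.9000 → up 175.1220 (V=41.9408), down 119.2860 (V=52.8233). Price 38.1367; hedge Δ=-0.1949, bond B=62.8695.
  t=1,j=1: stock 186.3000 → up 257.0940 (V=76.4929), down 175.1220 (V=41.9408). Price 52.1845; hedge Δ=0.4215, bond B=-26.3429.
  t=0,j=0: stock 135.0000 → up 186.3000 (V=52.1845), down 126.9000 (V=38.1367). Price 38.6421; hedge Δ=0.2365, bond B=6.7153.
Each (Δ,B) replicates both successor values, so the strategy is self-financing and V0 is arbitrage-free.

(0,0): Delta=0.2365 Bond=6.7153
(1,0): Delta=-0.1949 Bond=62.8695
(1,1): Delta=0.4215 Bond=-26.3429
(2,0): Delta=-0.8633 Bond=155.8005
(2,1): Delta=0.0918 Bond=25.8727
(2,2): Delta=0.5629 Bond=-68.2344
V0=38.6421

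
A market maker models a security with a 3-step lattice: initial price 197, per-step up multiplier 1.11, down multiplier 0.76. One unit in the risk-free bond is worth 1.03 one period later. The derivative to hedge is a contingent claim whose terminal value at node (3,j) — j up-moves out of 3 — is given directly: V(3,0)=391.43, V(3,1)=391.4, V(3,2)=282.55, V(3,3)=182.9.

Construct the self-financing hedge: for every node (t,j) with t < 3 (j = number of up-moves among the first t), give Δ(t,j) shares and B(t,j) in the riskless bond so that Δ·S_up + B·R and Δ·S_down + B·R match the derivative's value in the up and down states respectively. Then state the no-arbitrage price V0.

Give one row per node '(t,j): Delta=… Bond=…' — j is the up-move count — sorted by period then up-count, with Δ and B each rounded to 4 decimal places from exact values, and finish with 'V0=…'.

No-arbitrage ⇒ martingale measure with p* = (R−d)/(u−d) = 0.7714.
Terminal payoffs: V(3,0)=391.4300, V(3,1)=391.4000, V(3,2)=282.5500, V(3,3)=182.9000
(2,0): S=113.7872. Δ = (V_up−V_dn)/(S_up−S_dn) = (391.4000−391.4300)/(126.3038−86.4783) = -0.0008. V = [p*·391.4000 + (1−p*)·391.4300]/1.03 = 380.0067. B = V − Δ·S = 380.0924.
(2,1): S=166.1892. Δ = (V_up−V_dn)/(S_up−S_dn) = (282.5500−391.4000)/(184.4700−126.3038) = -1.8714. V = [p*·282.5500 + (1−p*)·391.4000]/1.03 = 298.4757. B = V − Δ·S = 609.4757.
(2,2): S=242.7237. Δ = (V_up−V_dn)/(S_up−S_dn) = (182.9000−282.5500)/(269.4233−184.4700) = -1.1730. V = [p*·182.9000 + (1−p*)·282.5500]/1.03 = 199.6865. B = V − Δ·S = 484.4008.
(1,0): S=149.7200. Δ = (V_up−V_dn)/(S_up−S_dn) = (298.4757−380.0067)/(166.1892−113.7872) = -1.5559. V = [p*·298.4757 + (1−p*)·380.0067]/1.03 = 307.8751. B = V − Δ·S = 540.8206.
(1,1): S=218.6700. Δ = (V_up−V_dn)/(S_up−S_dn) = (199.6865−298.4757)/(242.7237−166.1892) = -1.2908. V = [p*·199.6865 + (1−p*)·298.4757]/1.03 = 215.7931. B = V − Δ·S = 498.0479.
(0,0): S=197.0000. Δ = (V_up−V_dn)/(S_up−S_dn) = (215.7931−307.8751)/(218.6700−149.7200) = -1.3355. V = [p*·215.7931 + (1−p*)·307.8751]/1.03 = 229.9422. B = V − Δ·S = 493.0335.
Each (Δ,B) replicates both successor values, so the strategy is self-financing and V0 is arbitrage-free.

(0,0): Delta=-1.3355 Bond=493.0335
(1,0): Delta=-1.5559 Bond=540.8206
(1,1): Delta=-1.2908 Bond=498.0479
(2,0): Delta=-0.0008 Bond=380.0924
(2,1): Delta=-1.8714 Bond=609.4757
(2,2): Delta=-1.1730 Bond=484.4008
V0=229.9422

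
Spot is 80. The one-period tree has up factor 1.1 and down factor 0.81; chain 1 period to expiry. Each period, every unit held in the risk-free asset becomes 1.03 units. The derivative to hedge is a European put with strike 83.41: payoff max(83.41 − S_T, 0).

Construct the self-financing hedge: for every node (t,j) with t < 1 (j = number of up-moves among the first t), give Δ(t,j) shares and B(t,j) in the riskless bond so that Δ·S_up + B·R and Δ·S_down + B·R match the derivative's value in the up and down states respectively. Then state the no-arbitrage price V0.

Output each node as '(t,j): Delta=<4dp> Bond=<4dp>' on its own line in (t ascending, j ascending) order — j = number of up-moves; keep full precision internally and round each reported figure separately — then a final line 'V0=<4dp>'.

Risk-neutral probability p* = (R−d)/(u−d) = (1.03−0.81)/(1.1−0.81) = 0.7586.
Payoff layer (t=1): V(1,0)=18.6100, V(1,1)=0.0000
Node (0,0) S=80.0000: V=(p*·0.0000+(1−p*)·18.6100)/1.03=4.3612; Δ=(0.0000−18.6100)/(88.0000−64.8000)=-0.8022; B=V−Δ·S=68.5336
Each (Δ,B) replicates both successor values, so the strategy is self-financing and V0 is arbitrage-free.

(0,0): Delta=-0.8022 Bond=68.5336
V0=4.3612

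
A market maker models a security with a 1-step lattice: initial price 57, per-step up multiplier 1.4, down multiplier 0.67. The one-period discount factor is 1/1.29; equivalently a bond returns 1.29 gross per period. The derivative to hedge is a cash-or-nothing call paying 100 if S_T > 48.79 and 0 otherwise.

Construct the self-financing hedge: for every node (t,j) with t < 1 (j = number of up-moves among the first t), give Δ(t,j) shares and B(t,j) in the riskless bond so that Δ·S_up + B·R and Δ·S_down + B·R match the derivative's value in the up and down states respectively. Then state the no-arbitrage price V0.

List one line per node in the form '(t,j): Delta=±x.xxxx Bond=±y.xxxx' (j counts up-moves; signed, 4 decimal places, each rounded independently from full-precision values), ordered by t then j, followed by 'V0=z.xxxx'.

(0,0): Delta=2.4033 Bond=-71.1479
V0=65.8384

The replicating-portfolio and risk-neutral prices coincide; use p* = (1.29−0.67)/(1.4−0.67) = 0.8493 for the latter.
Payoff layer (t=1): V(1,0)=0.0000, V(1,1)=100.0000
Node (0,0) S=57.0000: V=(p*·100.0000+(1−p*)·0.0000)/1.29=65.8384; Δ=(100.0000−0.0000)/(79.8000−38.1900)=2.4033; B=V−Δ·S=-71.1479
Self-financing check: at every node Δ·S+B equals the discounted successor values.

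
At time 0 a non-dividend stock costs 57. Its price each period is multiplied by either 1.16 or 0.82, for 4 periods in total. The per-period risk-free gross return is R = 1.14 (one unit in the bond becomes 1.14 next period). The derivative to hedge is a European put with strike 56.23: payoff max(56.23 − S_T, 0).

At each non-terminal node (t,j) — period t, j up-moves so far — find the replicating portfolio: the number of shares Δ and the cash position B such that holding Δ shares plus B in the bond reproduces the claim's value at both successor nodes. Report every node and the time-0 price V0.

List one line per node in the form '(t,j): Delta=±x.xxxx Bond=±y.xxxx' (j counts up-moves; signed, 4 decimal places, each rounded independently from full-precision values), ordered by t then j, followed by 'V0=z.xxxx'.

Under the risk-neutral measure, an up-move has probability p* = (R−d)/(u−d) = 0.9412 and values discount at R = 1.14.
At expiry t=4: V(4,0)=30.4591, V(4,1)=19.7735, V(4,2)=4.6575, V(4,3)=0.0000, V(4,4)=0.0000
Node (3,0) S=31.4280: V=(p*·19.7735+(1−p*)·30.4591)/1.14=17.8966; Δ=(19.7735−30.4591)/(36.4565−25.7709)=-1.0000; B=V−Δ·S=49.3246
Node (3,1) S=44.4591: V=(p*·4.6575+(1−p*)·19.7735)/1.14=4.8655; Δ=(4.6575−19.7735)/(51.5725−36.4565)=-1.0000; B=V−Δ·S=49.3246
Node (3,2) S=62.8933: V=(p*·0.0000+(1−p*)·4.6575)/1.14=0.2403; Δ=(0.0000−4.6575)/(72.9563−51.5725)=-0.2178; B=V−Δ·S=13.9387
Node (3,3) S=88.9711: V=(p*·0.0000+(1−p*)·0.0000)/1.14=0.0000; Δ=(0.0000−0.0000)/(103.2064−72.9563)=0.0000; B=V−Δ·S=0.0000
Node (2,0) S=38.3268: V=(p*·4.8655+(1−p*)·17.8966)/1.14=4.9404; Δ=(4.8655−17.8966)/(44.4591−31.4280)=-1.0000; B=V−Δ·S=43.2672
Node (2,1) S=54.2184: V=(p*·0.2403+(1−p*)·4.8655)/1.14=0.4495; Δ=(0.2403−4.8655)/(62.8933−44.4591)=-0.2509; B=V−Δ·S=14.0528
Node (2,2) S=76.6992: V=(p*·0.0000+(1−p*)·0.2403)/1.14=0.0124; Δ=(0.0000−0.2403)/(88.9711−62.8933)=-0.0092; B=V−Δ·S=0.7192
Node (1,0) S=46.7400: V=(p*·0.4495+(1−p*)·4.9404)/1.14=0.6260; Δ=(0.4495−4.9404)/(54.2184−38.3268)=-0.2826; B=V−Δ·S=13.8345
Node (1,1) S=66.1200: V=(p*·0.0124+(1−p*)·0.4495)/1.14=0.0334; Δ=(0.0124−0.4495)/(76.6992−54.2184)=-0.0194; B=V−Δ·S=1.3189
Node (0,0) S=57.0000: V=(p*·0.0334+(1−p*)·0.6260)/1.14=0.0599; Δ=(0.0334−0.6260)/(66.1200−46.7400)=-0.0306; B=V−Δ·S=1.8027
Self-financing check: at every node Δ·S+B equals the discounted successor values.

(0,0): Delta=-0.0306 Bond=1.8027
(1,0): Delta=-0.2826 Bond=13.8345
(1,1): Delta=-0.0194 Bond=1.3189
(2,0): Delta=-1.0000 Bond=43.2672
(2,1): Delta=-0.2509 Bond=14.0528
(2,2): Delta=-0.0092 Bond=0.7192
(3,0): Delta=-1.0000 Bond=49.3246
(3,1): Delta=-1.0000 Bond=49.3246
(3,2): Delta=-0.2178 Bond=13.9387
(3,3): Delta=0.0000 Bond=0.0000
V0=0.0599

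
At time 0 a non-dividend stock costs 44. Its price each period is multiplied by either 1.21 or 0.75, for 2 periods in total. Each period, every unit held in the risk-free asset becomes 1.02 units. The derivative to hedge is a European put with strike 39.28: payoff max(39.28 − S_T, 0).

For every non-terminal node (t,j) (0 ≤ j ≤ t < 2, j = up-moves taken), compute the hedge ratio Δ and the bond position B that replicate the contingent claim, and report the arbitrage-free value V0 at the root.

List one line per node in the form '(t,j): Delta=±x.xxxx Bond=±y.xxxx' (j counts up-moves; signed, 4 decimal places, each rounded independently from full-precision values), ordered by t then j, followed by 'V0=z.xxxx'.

(0,0): Delta=-0.2907 Bond=15.1736
(1,0): Delta=-0.9572 Bond=37.4708
(1,1): Delta=0.0000 Bond=0.0000
V0=2.3826

No-arbitrage ⇒ martingale measure with p* = (R−d)/(u−d) = 0.5870.
At expiry t=2: V(2,0)=14.5300, V(2,1)=0.0000, V(2,2)=0.0000
Node (1,0) S=33.0000: V=(p*·0.0000+(1−p*)·14.5300)/1.02=5.8838; Δ=(0.0000−14.5300)/(39.9300−24.7500)=-0.9572; B=V−Δ·S=37.4708
Node (1,1) S=53.2400: V=(p*·0.0000+(1−p*)·0.0000)/1.02=0.0000; Δ=(0.0000−0.0000)/(64.4204−39.9300)=0.0000; B=V−Δ·S=0.0000
Node (0,0) S=44.0000: V=(p*·0.0000+(1−p*)·5.8838)/1.02=2.3826; Δ=(0.0000−5.8838)/(53.2400−33.0000)=-0.2907; B=V−Δ·S=15.1736
Each (Δ,B) replicates both successor values, so the strategy is self-financing and V0 is arbitrage-free.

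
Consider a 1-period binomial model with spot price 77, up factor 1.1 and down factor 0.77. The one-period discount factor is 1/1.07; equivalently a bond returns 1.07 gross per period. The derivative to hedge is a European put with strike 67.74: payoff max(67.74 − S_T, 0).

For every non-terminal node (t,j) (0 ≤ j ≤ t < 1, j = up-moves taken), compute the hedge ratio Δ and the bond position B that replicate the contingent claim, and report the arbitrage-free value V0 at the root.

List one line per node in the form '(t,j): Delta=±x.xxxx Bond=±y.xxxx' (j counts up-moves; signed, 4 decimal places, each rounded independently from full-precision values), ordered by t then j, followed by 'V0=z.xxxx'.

(0,0): Delta=-0.3325 Bond=26.3240
V0=0.7179

Risk-neutral probability p* = (R−d)/(u−d) = (1.07−0.77)/(1.1−0.77) = 0.9091.
Terminal values V(1,·): V(1,0)=8.4500, V(1,1)=0.0000
  t=0,j=0: stock 77.0000 → up 84.7000 (V=0.0000), down 59.2900 (V=8.4500). Price 0.7179; hedge Δ=-0.3325, bond B=26.3240.
Self-financing check: at every node Δ·S+B equals the discounted successor values.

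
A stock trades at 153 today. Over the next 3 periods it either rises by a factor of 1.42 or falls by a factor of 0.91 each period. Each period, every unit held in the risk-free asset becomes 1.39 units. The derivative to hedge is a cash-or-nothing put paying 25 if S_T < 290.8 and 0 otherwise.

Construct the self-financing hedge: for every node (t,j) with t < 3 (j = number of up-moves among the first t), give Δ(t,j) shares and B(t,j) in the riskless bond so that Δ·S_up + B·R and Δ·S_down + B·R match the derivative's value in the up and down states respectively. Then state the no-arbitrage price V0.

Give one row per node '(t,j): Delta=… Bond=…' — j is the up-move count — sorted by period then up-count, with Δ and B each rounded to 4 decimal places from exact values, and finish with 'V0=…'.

No-arbitrage ⇒ martingale measure with p* = (R−d)/(u−d) = 0.9412.
Terminal payoffs: V(3,0)=25.0000, V(3,1)=25.0000, V(3,2)=25.0000, V(3,3)=0.0000
(2,0): S=126.6993. Δ = (V_up−V_dn)/(S_up−S_dn) = (25.0000−25.0000)/(179.9130−115.2964) = 0.0000. V = [p*·25.0000 + (1−p*)·25.0000]/1.39 = 17.9856. B = V − Δ·S = 17.9856.
(2,1): S=197.7066. Δ = (V_up−V_dn)/(S_up−S_dn) = (25.0000−25.0000)/(280.7434−179.9130) = 0.0000. V = [p*·25.0000 + (1−p*)·25.0000]/1.39 = 17.9856. B = V − Δ·S = 17.9856.
(2,2): S=308.5092. Δ = (V_up−V_dn)/(S_up−S_dn) = (0.0000−25.0000)/(438.0831−280.7434) = -0.1589. V = [p*·0.0000 + (1−p*)·25.0000]/1.39 = 1.0580. B = V − Δ·S = 50.0776.
(1,0): S=139.2300. Δ = (V_up−V_dn)/(S_up−S_dn) = (17.9856−17.9856)/(197.7066−126.6993) = 0.0000. V = [p*·17.9856 + (1−p*)·17.9856]/1.39 = 12.9393. B = V − Δ·S = 12.9393.
(1,1): S=217.2600. Δ = (V_up−V_dn)/(S_up−S_dn) = (1.0580−17.9856)/(308.5092−197.7066) = -0.1528. V = [p*·1.0580 + (1−p*)·17.9856]/1.39 = 1.4775. B = V − Δ·S = 34.6689.
(0,0): S=153.0000. Δ = (V_up−V_dn)/(S_up−S_dn) = (1.4775−12.9393)/(217.2600−139.2300) = -0.1469. V = [p*·1.4775 + (1−p*)·12.9393]/1.39 = 1.5480. B = V − Δ·S = 24.0221.
Each (Δ,B) replicates both successor values, so the strategy is self-financing and V0 is arbitrage-free.

(0,0): Delta=-0.1469 Bond=24.0221
(1,0): Delta=0.0000 Bond=12.9393
(1,1): Delta=-0.1528 Bond=34.6689
(2,0): Delta=0.0000 Bond=17.9856
(2,1): Delta=0.0000 Bond=17.9856
(2,2): Delta=-0.1589 Bond=50.0776
V0=1.5480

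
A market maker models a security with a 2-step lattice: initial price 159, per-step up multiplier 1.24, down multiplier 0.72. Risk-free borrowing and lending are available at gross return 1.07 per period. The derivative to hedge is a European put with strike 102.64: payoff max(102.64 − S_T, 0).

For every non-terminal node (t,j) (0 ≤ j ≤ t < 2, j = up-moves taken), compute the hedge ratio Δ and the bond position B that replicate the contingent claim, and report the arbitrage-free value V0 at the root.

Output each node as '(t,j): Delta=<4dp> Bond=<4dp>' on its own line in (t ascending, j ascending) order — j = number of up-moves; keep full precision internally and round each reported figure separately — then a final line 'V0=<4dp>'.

Since d<R<u, set p* = (R−d)/(u−d) = 0.6731; price each node as the discounted p*-expectation of its children.
Terminal values V(2,·): V(2,0)=20.2144, V(2,1)=0.0000, V(2,2)=0.0000
Node (1,0) S=114.4800: V=(p*·0.0000+(1−p*)·20.2144)/1.07=6.1762; Δ=(0.0000−20.2144)/(141.9552−82.4256)=-0.3396; B=V−Δ·S=45.0501
Node (1,1) S=197.1600: V=(p*·0.0000+(1−p*)·0.0000)/1.07=0.0000; Δ=(0.0000−0.0000)/(244.4784−141.9552)=0.0000; B=V−Δ·S=0.0000
Node (0,0) S=159.0000: V=(p*·0.0000+(1−p*)·6.1762)/1.07=1.8871; Δ=(0.0000−6.1762)/(197.1600−114.4800)=-0.0747; B=V−Δ·S=13.7644
Root portfolio cost Δ·159+B reproduces V0=1.8871.

(0,0): Delta=-0.0747 Bond=13.7644
(1,0): Delta=-0.3396 Bond=45.0501
(1,1): Delta=0.0000 Bond=0.0000
V0=1.8871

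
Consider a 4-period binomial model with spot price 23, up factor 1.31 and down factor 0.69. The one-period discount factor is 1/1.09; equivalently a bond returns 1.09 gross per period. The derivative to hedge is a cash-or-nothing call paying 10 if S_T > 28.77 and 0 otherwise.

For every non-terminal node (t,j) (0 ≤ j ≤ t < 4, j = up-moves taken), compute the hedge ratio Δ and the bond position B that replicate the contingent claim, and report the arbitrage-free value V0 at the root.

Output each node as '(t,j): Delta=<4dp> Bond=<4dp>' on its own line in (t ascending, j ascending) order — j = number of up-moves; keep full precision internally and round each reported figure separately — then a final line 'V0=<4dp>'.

Since d<R<u, set p* = (R−d)/(u−d) = 0.6452; price each node as the discounted p*-expectation of its children.
At expiry t=4: V(4,0)=0.0000, V(4,1)=0.0000, V(4,2)=0.0000, V(4,3)=10.0000, V(4,4)=10.0000
(3,0): S=7.5557. Δ = (V_up−V_dn)/(S_up−S_dn) = (0.0000−0.0000)/(9.8980−5.2134) = 0.0000. V = [p*·0.0000 + (1−p*)·0.0000]/1.09 = 0.0000. B = V − Δ·S = 0.0000.
(3,1): S=14.3449. Δ = (V_up−V_dn)/(S_up−S_dn) = (0.0000−0.0000)/(18.7918−9.8980) = 0.0000. V = [p*·0.0000 + (1−p*)·0.0000]/1.09 = 0.0000. B = V − Δ·S = 0.0000.
(3,2): S=27.2345. Δ = (V_up−V_dn)/(S_up−S_dn) = (10.0000−0.0000)/(35.6772−18.7918) = 0.5922. V = [p*·10.0000 + (1−p*)·0.0000]/1.09 = 5.9189. B = V − Δ·S = -10.2101.
(3,3): S=51.7061. Δ = (V_up−V_dn)/(S_up−S_dn) = (10.0000−10.0000)/(67.7350−35.6772) = 0.0000. V = [p*·10.0000 + (1−p*)·10.0000]/1.09 = 9.1743. B = V − Δ·S = 9.1743.
(2,0): S=10.9503. Δ = (V_up−V_dn)/(S_up−S_dn) = (0.0000−0.0000)/(14.3449−7.5557) = 0.0000. V = [p*·0.0000 + (1−p*)·0.0000]/1.09 = 0.0000. B = V − Δ·S = 0.0000.
(2,1): S=20.7897. Δ = (V_up−V_dn)/(S_up−S_dn) = (5.9189−0.0000)/(27.2345−14.3449) = 0.4592. V = [p*·5.9189 + (1−p*)·0.0000]/1.09 = 3.5034. B = V − Δ·S = -6.0433.
(2,2): S=39.4703. Δ = (V_up−V_dn)/(S_up−S_dn) = (9.1743−5.9189)/(51.7061−27.2345) = 0.1330. V = [p*·9.1743 + (1−p*)·5.9189]/1.09 = 7.3570. B = V − Δ·S = 2.1064.
(1,0): S=15.8700. Δ = (V_up−V_dn)/(S_up−S_dn) = (3.5034−0.0000)/(20.7897−10.9503) = 0.3561. V = [p*·3.5034 + (1−p*)·0.0000]/1.09 = 2.0736. B = V − Δ·S = -3.5770.
(1,1): S=30.1300. Δ = (V_up−V_dn)/(S_up−S_dn) = (7.3570−3.5034)/(39.4703−20.7897) = 0.2063. V = [p*·7.3570 + (1−p*)·3.5034]/1.09 = 5.4950. B = V − Δ·S = -0.7206.
(0,0): S=23.0000. Δ = (V_up−V_dn)/(S_up−S_dn) = (5.4950−2.0736)/(30.1300−15.8700) = 0.2399. V = [p*·5.4950 + (1−p*)·2.0736]/1.09 = 3.9275. B = V − Δ·S = -1.5909.
Self-financing check: at every node Δ·S+B equals the discounted successor values.

(0,0): Delta=0.2399 Bond=-1.5909
(1,0): Delta=0.3561 Bond=-3.5770
(1,1): Delta=0.2063 Bond=-0.7206
(2,0): Delta=0.0000 Bond=0.0000
(2,1): Delta=0.4592 Bond=-6.0433
(2,2): Delta=0.1330 Bond=2.1064
(3,0): Delta=0.0000 Bond=0.0000
(3,1): Delta=0.0000 Bond=0.0000
(3,2): Delta=0.5922 Bond=-10.2101
(3,3): Delta=0.0000 Bond=9.1743
V0=3.9275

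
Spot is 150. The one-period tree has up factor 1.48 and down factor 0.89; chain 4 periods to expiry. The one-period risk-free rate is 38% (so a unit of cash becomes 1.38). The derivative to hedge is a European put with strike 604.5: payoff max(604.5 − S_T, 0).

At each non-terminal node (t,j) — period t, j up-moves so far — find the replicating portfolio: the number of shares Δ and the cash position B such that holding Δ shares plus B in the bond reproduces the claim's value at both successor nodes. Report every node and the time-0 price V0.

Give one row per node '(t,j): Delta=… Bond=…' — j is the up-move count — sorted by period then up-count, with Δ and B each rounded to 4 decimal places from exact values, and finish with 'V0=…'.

The replicating-portfolio and risk-neutral prices coincide; use p* = (1.38−0.89)/(1.48−0.89) = 0.8305 for the latter.
Terminal values V(4,·): V(4,0)=510.3866, V(4,1)=447.9969, V(4,2)=344.2476, V(4,3)=171.7208, V(4,4)=0.0000
Node (3,0) S=105.7454: V=(p*·447.9969+(1−p*)·510.3866)/1.38=332.2981; Δ=(447.9969−510.3866)/(156.5031−94.1134)=-1.0000; B=V−Δ·S=438.0435
Node (3,1) S=175.8462: V=(p*·344.2476+(1−p*)·447.9969)/1.38=262.1973; Δ=(344.2476−447.9969)/(260.2524−156.5031)=-1.0000; B=V−Δ·S=438.0435
Node (3,2) S=292.4184: V=(p*·171.7208+(1−p*)·344.2476)/1.38=145.6251; Δ=(171.7208−344.2476)/(432.7792−260.2524)=-1.0000; B=V−Δ·S=438.0435
Node (3,3) S=486.2688: V=(p*·0.0000+(1−p*)·171.7208)/1.38=21.0907; Δ=(0.0000−171.7208)/(719.6778−432.7792)=-0.5985; B=V−Δ·S=312.1429
Node (2,0) S=118.8150: V=(p*·262.1973+(1−p*)·332.2981)/1.38=198.6078; Δ=(262.1973−332.2981)/(175.8462−105.7454)=-1.0000; B=V−Δ·S=317.4228
Node (2,1) S=197.5800: V=(p*·145.6251+(1−p*)·262.1973)/1.38=119.8428; Δ=(145.6251−262.1973)/(292.4184−175.8462)=-1.0000; B=V−Δ·S=317.4228
Node (2,2) S=328.5600: V=(p*·21.0907+(1−p*)·145.6251)/1.38=30.5784; Δ=(21.0907−145.6251)/(486.2688−292.4184)=-0.6424; B=V−Δ·S=241.6536
Node (1,0) S=133.5000: V=(p*·119.8428+(1−p*)·198.6078)/1.38=96.5165; Δ=(119.8428−198.6078)/(197.5800−118.8150)=-1.0000; B=V−Δ·S=230.0165
Node (1,1) S=222.0000: V=(p*·30.5784+(1−p*)·119.8428)/1.38=33.1217; Δ=(30.5784−119.8428)/(328.5600−197.5800)=-0.6815; B=V−Δ·S=184.4173
Node (0,0) S=150.0000: V=(p*·33.1217+(1−p*)·96.5165)/1.38=31.7874; Δ=(33.1217−96.5165)/(222.0000−133.5000)=-0.7163; B=V−Δ·S=139.2362
Root portfolio cost Δ·150+B reproduces V0=31.7874.

(0,0): Delta=-0.7163 Bond=139.2362
(1,0): Delta=-1.0000 Bond=230.0165
(1,1): Delta=-0.6815 Bond=184.4173
(2,0): Delta=-1.0000 Bond=317.4228
(2,1): Delta=-1.0000 Bond=317.4228
(2,2): Delta=-0.6424 Bond=241.6536
(3,0): Delta=-1.0000 Bond=438.0435
(3,1): Delta=-1.0000 Bond=438.0435
(3,2): Delta=-1.0000 Bond=438.0435
(3,3): Delta=-0.5985 Bond=312.1429
V0=31.7874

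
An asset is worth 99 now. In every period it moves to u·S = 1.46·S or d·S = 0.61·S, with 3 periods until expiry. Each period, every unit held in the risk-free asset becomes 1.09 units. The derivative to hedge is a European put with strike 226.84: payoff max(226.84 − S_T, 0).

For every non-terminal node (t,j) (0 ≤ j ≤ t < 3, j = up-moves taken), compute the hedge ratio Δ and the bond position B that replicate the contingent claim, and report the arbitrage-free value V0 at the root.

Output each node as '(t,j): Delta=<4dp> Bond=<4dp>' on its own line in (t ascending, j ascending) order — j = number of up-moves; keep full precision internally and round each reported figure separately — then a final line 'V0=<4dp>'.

(0,0): Delta=-0.7408 Bond=160.8019
(1,0): Delta=-1.0000 Bond=190.9267
(1,1): Delta=-0.6573 Bond=163.2085
(2,0): Delta=-1.0000 Bond=208.1101
(2,1): Delta=-1.0000 Bond=208.1101
(2,2): Delta=-0.5470 Bond=154.6082
V0=87.4619

The replicating-portfolio and risk-neutral prices coincide; use p* = (1.09−0.61)/(1.46−0.61) = 0.5647 for the latter.
At expiry t=3: V(3,0)=204.3689, V(3,1)=173.0567, V(3,2)=98.1127, V(3,3)=0.0000
  t=2,j=0: stock 36.8379 → up 53.7833 (V=173.0567), down 22.4711 (V=204.3689). Price 171.2722; hedge Δ=-1.0000, bond B=208.1101.
  t=2,j=1: stock 88.1694 → up 128.7273 (V=98.1127), down 53.7833 (V=173.0567). Price 119.9407; hedge Δ=-1.0000, bond B=208.1101.
  t=2,j=2: stock 211.0284 → up 308.1015 (V=0.0000), down 128.7273 (V=98.1127). Price 39.1815; hedge Δ=-0.5470, bond B=154.6082.
  t=1,j=0: stock 60.3900 → up 88.1694 (V=119.9407), down 36.8379 (V=171.2722). Price 130.5367; hedge Δ=-1.0000, bond B=190.9267.
  t=1,j=1: stock 144.5400 → up 211.0284 (V=39.1815), down 88.1694 (V=119.9407). Price 68.1977; hedge Δ=-0.6573, bond B=163.2085.
  t=0,j=0: stock 99.0000 → up 144.5400 (V=68.1977), down 60.3900 (V=130.5367). Price 87.4619; hedge Δ=-0.7408, bond B=160.8019.
Self-financing check: at every node Δ·S+B equals the discounted successor values.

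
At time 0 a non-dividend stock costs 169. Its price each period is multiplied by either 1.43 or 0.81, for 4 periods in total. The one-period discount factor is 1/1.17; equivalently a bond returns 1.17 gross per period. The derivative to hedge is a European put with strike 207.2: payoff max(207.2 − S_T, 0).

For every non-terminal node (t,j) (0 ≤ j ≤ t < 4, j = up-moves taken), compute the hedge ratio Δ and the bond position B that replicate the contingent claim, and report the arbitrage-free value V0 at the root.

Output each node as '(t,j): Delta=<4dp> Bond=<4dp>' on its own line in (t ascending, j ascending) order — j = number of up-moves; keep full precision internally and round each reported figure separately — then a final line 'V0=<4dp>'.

No-arbitrage ⇒ martingale measure with p* = (R−d)/(u−d) = 0.5806.
Payoff layer (t=4): V(4,0)=134.4510, V(4,1)=78.7667, V(4,2)=0.0000, V(4,3)=0.0000, V(4,4)=0.0000
(3,0): S=89.8135. Δ = (V_up−V_dn)/(S_up−S_dn) = (78.7667−134.4510)/(128.4333−72.7490) = -1.0000. V = [p*·78.7667 + (1−p*)·134.4510]/1.17 = 87.2805. B = V − Δ·S = 177.0940.
(3,1): S=158.5597. Δ = (V_up−V_dn)/(S_up−S_dn) = (0.0000−78.7667)/(226.7404−128.4333) = -0.8012. V = [p*·0.0000 + (1−p*)·78.7667]/1.17 = 28.2318. B = V − Δ·S = 155.2748.
(3,2): S=279.9264. Δ = (V_up−V_dn)/(S_up−S_dn) = (0.0000−0.0000)/(400.2947−226.7404) = 0.0000. V = [p*·0.0000 + (1−p*)·0.0000]/1.17 = 0.0000. B = V − Δ·S = 0.0000.
(3,3): S=494.1910. Δ = (V_up−V_dn)/(S_up−S_dn) = (0.0000−0.0000)/(706.6931−400.2947) = 0.0000. V = [p*·0.0000 + (1−p*)·0.0000]/1.17 = 0.0000. B = V − Δ·S = 0.0000.
(2,0): S=110.8809. Δ = (V_up−V_dn)/(S_up−S_dn) = (28.2318−87.2805)/(158.5597−89.8135) = -0.8589. V = [p*·28.2318 + (1−p*)·87.2805]/1.17 = 45.2941. B = V − Δ·S = 140.5340.
(2,1): S=195.7527. Δ = (V_up−V_dn)/(S_up−S_dn) = (0.0000−28.2318)/(279.9264−158.5597) = -0.2326. V = [p*·0.0000 + (1−p*)·28.2318]/1.17 = 10.1189. B = V − Δ·S = 55.6540.
(2,2): S=345.5881. Δ = (V_up−V_dn)/(S_up−S_dn) = (0.0000−0.0000)/(494.1910−279.9264) = 0.0000. V = [p*·0.0000 + (1−p*)·0.0000]/1.17 = 0.0000. B = V − Δ·S = 0.0000.
(1,0): S=136.8900. Δ = (V_up−V_dn)/(S_up−S_dn) = (10.1189−45.2941)/(195.7527−110.8809) = -0.4145. V = [p*·10.1189 + (1−p*)·45.2941]/1.17 = 21.2563. B = V − Δ·S = 77.9905.
(1,1): S=241.6700. Δ = (V_up−V_dn)/(S_up−S_dn) = (0.0000−10.1189)/(345.5881−195.7527) = -0.0675. V = [p*·0.0000 + (1−p*)·10.1189]/1.17 = 3.6269. B = V − Δ·S = 19.9477.
(0,0): S=169.0000. Δ = (V_up−V_dn)/(S_up−S_dn) = (3.6269−21.2563)/(241.6700−136.8900) = -0.1683. V = [p*·3.6269 + (1−p*)·21.2563]/1.17 = 9.4187. B = V − Δ·S = 37.8532.
Root portfolio cost Δ·169+B reproduces V0=9.4187.

(0,0): Delta=-0.1683 Bond=37.8532
(1,0): Delta=-0.4145 Bond=77.9905
(1,1): Delta=-0.0675 Bond=19.9477
(2,0): Delta=-0.8589 Bond=140.5340
(2,1): Delta=-0.2326 Bond=55.6540
(2,2): Delta=0.0000 Bond=0.0000
(3,0): Delta=-1.0000 Bond=177.0940
(3,1): Delta=-0.8012 Bond=155.2748
(3,2): Delta=0.0000 Bond=0.0000
(3,3): Delta=0.0000 Bond=0.0000
V0=9.4187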